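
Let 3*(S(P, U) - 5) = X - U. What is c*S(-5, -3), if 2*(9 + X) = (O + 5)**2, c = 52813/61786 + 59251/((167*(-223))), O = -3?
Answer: -18634806883/6902917278 ≈ -2.6996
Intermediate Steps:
c = -1694073353/2300972426 (c = 52813*(1/61786) + 59251/(-37241) = 52813/61786 + 59251*(-1/37241) = 52813/61786 - 59251/37241 = -1694073353/2300972426 ≈ -0.73624)
X = -7 (X = -9 + (-3 + 5)**2/2 = -9 + (1/2)*2**2 = -9 + (1/2)*4 = -9 + 2 = -7)
S(P, U) = 8/3 - U/3 (S(P, U) = 5 + (-7 - U)/3 = 5 + (-7/3 - U/3) = 8/3 - U/3)
c*S(-5, -3) = -1694073353*(8/3 - 1/3*(-3))/2300972426 = -1694073353*(8/3 + 1)/2300972426 = -1694073353/2300972426*11/3 = -18634806883/6902917278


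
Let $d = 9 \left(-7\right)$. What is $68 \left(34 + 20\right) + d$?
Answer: $3609$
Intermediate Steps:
$d = -63$
$68 \left(34 + 20\right) + d = 68 \left(34 + 20\right) - 63 = 68 \cdot 54 - 63 = 3672 - 63 = 3609$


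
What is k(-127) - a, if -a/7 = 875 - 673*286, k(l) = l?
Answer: -1341348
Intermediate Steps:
a = 1341221 (a = -7*(875 - 673*286) = -7*(875 - 192478) = -7*(-191603) = 1341221)
k(-127) - a = -127 - 1*1341221 = -127 - 1341221 = -1341348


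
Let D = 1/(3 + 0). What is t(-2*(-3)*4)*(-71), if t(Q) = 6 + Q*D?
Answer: -994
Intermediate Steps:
D = ⅓ (D = 1/3 = ⅓ ≈ 0.33333)
t(Q) = 6 + Q/3 (t(Q) = 6 + Q*(⅓) = 6 + Q/3)
t(-2*(-3)*4)*(-71) = (6 + (-2*(-3)*4)/3)*(-71) = (6 + (6*4)/3)*(-71) = (6 + (⅓)*24)*(-71) = (6 + 8)*(-71) = 14*(-71) = -994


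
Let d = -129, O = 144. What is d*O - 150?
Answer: -18726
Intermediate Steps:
d*O - 150 = -129*144 - 150 = -18576 - 150 = -18726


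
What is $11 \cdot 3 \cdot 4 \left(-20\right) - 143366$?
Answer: $-146006$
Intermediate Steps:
$11 \cdot 3 \cdot 4 \left(-20\right) - 143366 = 11 \cdot 12 \left(-20\right) - 143366 = 132 \left(-20\right) - 143366 = -2640 - 143366 = -146006$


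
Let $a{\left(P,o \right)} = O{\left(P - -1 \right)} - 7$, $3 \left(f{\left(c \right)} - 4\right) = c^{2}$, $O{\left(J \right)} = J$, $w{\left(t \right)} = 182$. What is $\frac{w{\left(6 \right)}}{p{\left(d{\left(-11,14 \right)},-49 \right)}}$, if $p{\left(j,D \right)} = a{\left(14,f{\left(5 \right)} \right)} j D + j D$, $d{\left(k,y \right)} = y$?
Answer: $- \frac{13}{441} \approx -0.029478$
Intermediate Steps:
$f{\left(c \right)} = 4 + \frac{c^{2}}{3}$
$a{\left(P,o \right)} = -6 + P$ ($a{\left(P,o \right)} = \left(P - -1\right) - 7 = \left(P + 1\right) - 7 = \left(1 + P\right) - 7 = -6 + P$)
$p{\left(j,D \right)} = 9 D j$ ($p{\left(j,D \right)} = \left(-6 + 14\right) j D + j D = 8 j D + D j = 8 D j + D j = 9 D j$)
$\frac{w{\left(6 \right)}}{p{\left(d{\left(-11,14 \right)},-49 \right)}} = \frac{182}{9 \left(-49\right) 14} = \frac{182}{-6174} = 182 \left(- \frac{1}{6174}\right) = - \frac{13}{441}$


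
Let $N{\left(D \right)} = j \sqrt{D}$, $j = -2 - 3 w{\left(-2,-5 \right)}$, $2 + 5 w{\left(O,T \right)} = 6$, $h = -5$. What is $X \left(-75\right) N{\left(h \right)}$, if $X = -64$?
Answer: $- 21120 i \sqrt{5} \approx - 47226.0 i$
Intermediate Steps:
$w{\left(O,T \right)} = \frac{4}{5}$ ($w{\left(O,T \right)} = - \frac{2}{5} + \frac{1}{5} \cdot 6 = - \frac{2}{5} + \frac{6}{5} = \frac{4}{5}$)
$j = - \frac{22}{5}$ ($j = -2 - \frac{12}{5} = - \frac{22}{5} \approx -4.4$)
$N{\left(D \right)} = - \frac{22 \sqrt{D}}{5}$
$X \left(-75\right) N{\left(h \right)} = \left(-64\right) \left(-75\right) \left(- \frac{22 \sqrt{-5}}{5}\right) = 4800 \left(- \frac{22 i \sqrt{5}}{5}\right) = - 21120 i \sqrt{5}$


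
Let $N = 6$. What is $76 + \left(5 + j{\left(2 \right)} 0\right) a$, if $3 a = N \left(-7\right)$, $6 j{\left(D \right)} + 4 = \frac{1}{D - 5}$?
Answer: $6$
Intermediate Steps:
$j{\left(D \right)} = - \frac{2}{3} + \frac{1}{6 \left(-5 + D\right)}$ ($j{\left(D \right)} = - \frac{2}{3} + \frac{1}{6 \left(D - 5\right)} = - \frac{2}{3} + \frac{1}{6 \left(-5 + D\right)}$)
$a = -14$ ($a = \frac{6 \left(-7\right)}{3} = \frac{1}{3} \left(-42\right) = -14$)
$76 + \left(5 + j{\left(2 \right)} 0\right) a = 76 + \left(5 + \frac{21 - 8}{6 \left(-5 + 2\right)} 0\right) \left(-14\right) = 76 + \left(5 + \frac{21 - 8}{6 \left(-3\right)} 0\right) \left(-14\right) = 76 + \left(5 + \frac{1}{6} \left(- \frac{1}{3}\right) 13 \cdot 0\right) \left(-14\right) = 76 + \left(5 - 0\right) \left(-14\right) = 76 + \left(5 + 0\right) \left(-14\right) = 76 + 5 \left(-14\right) = 76 - 70 = 6$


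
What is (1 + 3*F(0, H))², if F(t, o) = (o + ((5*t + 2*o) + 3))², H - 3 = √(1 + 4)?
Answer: 555904 + 245376*√5 ≈ 1.1046e+6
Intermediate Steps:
H = 3 + √5 (H = 3 + √(1 + 4) = 3 + √5 ≈ 5.2361)
F(t, o) = (3 + 3*o + 5*t)² (F(t, o) = (o + ((2*o + 5*t) + 3))² = (o + (3 + 2*o + 5*t))² = (3 + 3*o + 5*t)²)
(1 + 3*F(0, H))² = (1 + 3*(3 + 3*(3 + √5) + 5*0)²)² = (1 + 3*(3 + (9 + 3*√5) + 0)²)² = (1 + 3*(12 + 3*√5)²)²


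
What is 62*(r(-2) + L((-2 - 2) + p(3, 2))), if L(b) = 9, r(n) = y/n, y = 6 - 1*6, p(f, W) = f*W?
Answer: 558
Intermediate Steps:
p(f, W) = W*f
y = 0 (y = 6 - 6 = 0)
r(n) = 0 (r(n) = 0/n = 0)
62*(r(-2) + L((-2 - 2) + p(3, 2))) = 62*(0 + 9) = 62*9 = 558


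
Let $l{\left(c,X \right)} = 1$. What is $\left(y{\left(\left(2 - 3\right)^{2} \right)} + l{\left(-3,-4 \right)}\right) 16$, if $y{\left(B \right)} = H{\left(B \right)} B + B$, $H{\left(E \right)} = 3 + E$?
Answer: $96$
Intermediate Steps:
$y{\left(B \right)} = B + B \left(3 + B\right)$ ($y{\left(B \right)} = \left(3 + B\right) B + B = B \left(3 + B\right) + B = B + B \left(3 + B\right)$)
$\left(y{\left(\left(2 - 3\right)^{2} \right)} + l{\left(-3,-4 \right)}\right) 16 = \left(\left(2 - 3\right)^{2} \left(4 + \left(2 - 3\right)^{2}\right) + 1\right) 16 = \left(\left(-1\right)^{2} \left(4 + \left(-1\right)^{2}\right) + 1\right) 16 = \left(1 \left(4 + 1\right) + 1\right) 16 = \left(1 \cdot 5 + 1\right) 16 = \left(5 + 1\right) 16 = 6 \cdot 16 = 96$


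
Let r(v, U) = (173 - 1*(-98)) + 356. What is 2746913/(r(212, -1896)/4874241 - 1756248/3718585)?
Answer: -67191046966245605/11549317753 ≈ -5.8178e+6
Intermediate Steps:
r(v, U) = 627 (r(v, U) = (173 + 98) + 356 = 271 + 356 = 627)
2746913/(r(212, -1896)/4874241 - 1756248/3718585) = 2746913/(627/4874241 - 1756248/3718585) = 2746913/(627*(1/4874241) - 1756248*1/3718585) = 2746913/(11/85513 - 135096/286045) = 2746913/(-11549317753/24460566085) = 2746913*(-24460566085/11549317753) = -67191046966245605/11549317753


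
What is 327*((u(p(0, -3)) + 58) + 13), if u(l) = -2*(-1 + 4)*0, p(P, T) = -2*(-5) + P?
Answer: 23217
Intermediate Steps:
p(P, T) = 10 + P
u(l) = 0 (u(l) = -2*3*0 = -6*0 = 0)
327*((u(p(0, -3)) + 58) + 13) = 327*((0 + 58) + 13) = 327*(58 + 13) = 327*71 = 23217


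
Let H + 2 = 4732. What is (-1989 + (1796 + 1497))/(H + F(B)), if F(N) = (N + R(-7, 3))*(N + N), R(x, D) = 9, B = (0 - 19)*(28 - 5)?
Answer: 652/189401 ≈ 0.0034424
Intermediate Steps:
H = 4730 (H = -2 + 4732 = 4730)
B = -437 (B = -19*23 = -437)
F(N) = 2*N*(9 + N) (F(N) = (N + 9)*(N + N) = (9 + N)*(2*N) = 2*N*(9 + N))
(-1989 + (1796 + 1497))/(H + F(B)) = (-1989 + (1796 + 1497))/(4730 + 2*(-437)*(9 - 437)) = (-1989 + 3293)/(4730 + 2*(-437)*(-428)) = 1304/(4730 + 374072) = 1304/378802 = 1304*(1/378802) = 652/189401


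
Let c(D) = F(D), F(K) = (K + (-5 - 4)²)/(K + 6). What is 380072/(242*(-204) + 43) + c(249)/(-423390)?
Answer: -24869261041/3227482725 ≈ -7.7055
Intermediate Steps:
F(K) = (81 + K)/(6 + K) (F(K) = (K + (-9)²)/(6 + K) = (K + 81)/(6 + K) = (81 + K)/(6 + K))
c(D) = (81 + D)/(6 + D)
380072/(242*(-204) + 43) + c(249)/(-423390) = 380072/(242*(-204) + 43) + ((81 + 249)/(6 + 249))/(-423390) = 380072/(-49368 + 43) + (330/255)*(-1/423390) = 380072/(-49325) + ((1/255)*330)*(-1/423390) = 380072*(-1/49325) + (22/17)*(-1/423390) = -380072/49325 - 1/327165 = -24869261041/3227482725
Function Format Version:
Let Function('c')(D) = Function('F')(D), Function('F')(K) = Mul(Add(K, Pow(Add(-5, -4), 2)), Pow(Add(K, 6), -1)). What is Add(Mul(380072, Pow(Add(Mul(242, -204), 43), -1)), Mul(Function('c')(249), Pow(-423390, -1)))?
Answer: Rational(-24869261041, 3227482725) ≈ -7.7055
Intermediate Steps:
Function('F')(K) = Mul(Pow(Add(6, K), -1), Add(81, K)) (Function('F')(K) = Mul(Add(K, Pow(-9, 2)), Pow(Add(6, K), -1)) = Mul(Add(K, 81), Pow(Add(6, K), -1)) = Mul(Add(81, K), Pow(Add(6, K), -1)) = Mul(Pow(Add(6, K), -1), Add(81, K)))
Function('c')(D) = Mul(Pow(Add(6, D), -1), Add(81, D))
Add(Mul(380072, Pow(Add(Mul(242, -204), 43), -1)), Mul(Function('c')(249), Pow(-423390, -1))) = Add(Mul(380072, Pow(Add(Mul(242, -204), 43), -1)), Mul(Mul(Pow(Add(6, 249), -1), Add(81, 249)), Pow(-423390, -1))) = Add(Mul(380072, Pow(Add(-49368, 43), -1)), Mul(Mul(Pow(255, -1), 330), Rational(-1, 423390))) = Add(Mul(380072, Pow(-49325, -1)), Mul(Mul(Rational(1, 255), 330), Rational(-1, 423390))) = Add(Mul(380072, Rational(-1, 49325)), Mul(Rational(22, 17), Rational(-1, 423390))) = Add(Rational(-380072, 49325), Rational(-1, 327165)) = Rational(-24869261041, 3227482725)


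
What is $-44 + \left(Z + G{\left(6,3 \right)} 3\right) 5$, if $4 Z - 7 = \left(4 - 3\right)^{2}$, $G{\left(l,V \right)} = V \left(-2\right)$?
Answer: $-124$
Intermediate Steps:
$G{\left(l,V \right)} = - 2 V$
$Z = 2$ ($Z = \frac{7}{4} + \frac{\left(4 - 3\right)^{2}}{4} = \frac{7}{4} + \frac{1^{2}}{4} = \frac{7}{4} + \frac{1}{4} \cdot 1 = \frac{7}{4} + \frac{1}{4} = 2$)
$-44 + \left(Z + G{\left(6,3 \right)} 3\right) 5 = -44 + \left(2 + \left(-2\right) 3 \cdot 3\right) 5 = -44 + \left(2 - 18\right) 5 = -44 - 80 = -124$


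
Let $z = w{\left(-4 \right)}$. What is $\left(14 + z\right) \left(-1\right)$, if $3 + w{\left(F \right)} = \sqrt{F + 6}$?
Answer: $-11 - \sqrt{2} \approx -12.414$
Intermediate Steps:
$w{\left(F \right)} = -3 + \sqrt{6 + F}$ ($w{\left(F \right)} = -3 + \sqrt{F + 6} = -3 + \sqrt{6 + F}$)
$z = -3 + \sqrt{2}$ ($z = -3 + \sqrt{6 - 4} = -3 + \sqrt{2} \approx -1.5858$)
$\left(14 + z\right) \left(-1\right) = \left(14 - \left(3 - \sqrt{2}\right)\right) \left(-1\right) = \left(11 + \sqrt{2}\right) \left(-1\right) = -11 - \sqrt{2}$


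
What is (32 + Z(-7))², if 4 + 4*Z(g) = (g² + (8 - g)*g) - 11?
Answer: 3249/16 ≈ 203.06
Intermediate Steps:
Z(g) = -15/4 + g²/4 + g*(8 - g)/4 (Z(g) = -1 + ((g² + (8 - g)*g) - 11)/4 = -1 + ((g² + g*(8 - g)) - 11)/4 = -1 + (-11 + g² + g*(8 - g))/4 = -1 + (-11/4 + g²/4 + g*(8 - g)/4) = -15/4 + g²/4 + g*(8 - g)/4)
(32 + Z(-7))² = (32 + (-15/4 + 2*(-7)))² = (32 + (-15/4 - 14))² = (32 - 71/4)² = (57/4)² = 3249/16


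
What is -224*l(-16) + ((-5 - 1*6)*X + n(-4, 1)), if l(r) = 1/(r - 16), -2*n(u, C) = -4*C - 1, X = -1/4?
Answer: 49/4 ≈ 12.250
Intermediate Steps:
X = -¼ (X = -1*¼ = -¼ ≈ -0.25000)
n(u, C) = ½ + 2*C (n(u, C) = -(-4*C - 1)/2 = -(-1 - 4*C)/2 = ½ + 2*C)
l(r) = 1/(-16 + r)
-224*l(-16) + ((-5 - 1*6)*X + n(-4, 1)) = -224/(-16 - 16) + ((-5 - 1*6)*(-¼) + (½ + 2*1)) = -224/(-32) + ((-5 - 6)*(-¼) + (½ + 2)) = -224*(-1/32) + (-11*(-¼) + 5/2) = 7 + (11/4 + 5/2) = 7 + 21/4 = 49/4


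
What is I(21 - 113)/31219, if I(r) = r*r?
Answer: 8464/31219 ≈ 0.27112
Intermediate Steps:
I(r) = r²
I(21 - 113)/31219 = (21 - 113)²/31219 = (-92)²*(1/31219) = 8464*(1/31219) = 8464/31219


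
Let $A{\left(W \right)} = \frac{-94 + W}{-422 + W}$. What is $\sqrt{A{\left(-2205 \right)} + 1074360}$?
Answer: $\frac{\sqrt{7414302991913}}{2627} \approx 1036.5$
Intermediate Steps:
$A{\left(W \right)} = \frac{-94 + W}{-422 + W}$
$\sqrt{A{\left(-2205 \right)} + 1074360} = \sqrt{\frac{-94 - 2205}{-422 - 2205} + 1074360} = \sqrt{\frac{1}{-2627} \left(-2299\right) + 1074360} = \sqrt{\left(- \frac{1}{2627}\right) \left(-2299\right) + 1074360} = \sqrt{\frac{2299}{2627} + 1074360} = \sqrt{\frac{2822346019}{2627}} = \frac{\sqrt{7414302991913}}{2627}$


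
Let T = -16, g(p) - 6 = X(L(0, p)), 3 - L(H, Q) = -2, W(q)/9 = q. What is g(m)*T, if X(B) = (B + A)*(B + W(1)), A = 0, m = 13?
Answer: -1216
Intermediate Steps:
W(q) = 9*q
L(H, Q) = 5 (L(H, Q) = 3 - 1*(-2) = 3 + 2 = 5)
X(B) = B*(9 + B) (X(B) = (B + 0)*(B + 9*1) = B*(B + 9) = B*(9 + B))
g(p) = 76 (g(p) = 6 + 5*(9 + 5) = 6 + 5*14 = 6 + 70 = 76)
g(m)*T = 76*(-16) = -1216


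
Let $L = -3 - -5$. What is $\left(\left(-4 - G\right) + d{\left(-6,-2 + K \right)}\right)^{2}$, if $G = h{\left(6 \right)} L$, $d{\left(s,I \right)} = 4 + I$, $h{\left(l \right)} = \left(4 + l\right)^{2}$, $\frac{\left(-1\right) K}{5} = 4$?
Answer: $49284$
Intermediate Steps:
$K = -20$ ($K = \left(-5\right) 4 = -20$)
$L = 2$ ($L = -3 + 5 = 2$)
$G = 200$ ($G = \left(4 + 6\right)^{2} \cdot 2 = 10^{2} \cdot 2 = 100 \cdot 2 = 200$)
$\left(\left(-4 - G\right) + d{\left(-6,-2 + K \right)}\right)^{2} = \left(\left(-4 - 200\right) + \left(4 - 22\right)\right)^{2} = \left(-204 - 18\right)^{2} = \left(-222\right)^{2} = 49284$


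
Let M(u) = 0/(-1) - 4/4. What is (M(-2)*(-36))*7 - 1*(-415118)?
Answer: 415370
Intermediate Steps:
M(u) = -1 (M(u) = 0*(-1) - 4*¼ = 0 - 1 = -1)
(M(-2)*(-36))*7 - 1*(-415118) = -1*(-36)*7 - 1*(-415118) = 36*7 + 415118 = 252 + 415118 = 415370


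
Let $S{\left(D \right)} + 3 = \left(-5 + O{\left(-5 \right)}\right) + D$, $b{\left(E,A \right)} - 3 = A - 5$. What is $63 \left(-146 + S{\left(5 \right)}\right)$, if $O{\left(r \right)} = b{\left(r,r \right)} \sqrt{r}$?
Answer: $-9387 - 441 i \sqrt{5} \approx -9387.0 - 986.11 i$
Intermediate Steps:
$b{\left(E,A \right)} = -2 + A$ ($b{\left(E,A \right)} = 3 + \left(A - 5\right) = 3 + \left(-5 + A\right) = -2 + A$)
$O{\left(r \right)} = \sqrt{r} \left(-2 + r\right)$ ($O{\left(r \right)} = \left(-2 + r\right) \sqrt{r} = \sqrt{r} \left(-2 + r\right)$)
$S{\left(D \right)} = -8 + D - 7 i \sqrt{5}$ ($S{\left(D \right)} = -3 - \left(5 - D - \sqrt{-5} \left(-2 - 5\right)\right) = -3 - \left(5 - D - i \sqrt{5} \left(-7\right)\right) = -3 - \left(5 - D + 7 i \sqrt{5}\right) = -8 + D - 7 i \sqrt{5}$)
$63 \left(-146 + S{\left(5 \right)}\right) = 63 \left(-146 - \left(3 + 7 i \sqrt{5}\right)\right) = 63 \left(-149 - 7 i \sqrt{5}\right) = -9387 - 441 i \sqrt{5}$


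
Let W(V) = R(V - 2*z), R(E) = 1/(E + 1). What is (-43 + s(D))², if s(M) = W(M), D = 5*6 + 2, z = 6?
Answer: 813604/441 ≈ 1844.9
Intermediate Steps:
R(E) = 1/(1 + E)
W(V) = 1/(-11 + V) (W(V) = 1/(1 + (V - 2*6)) = 1/(1 + (V - 12)) = 1/(1 + (-12 + V)) = 1/(-11 + V))
D = 32 (D = 30 + 2 = 32)
s(M) = 1/(-11 + M)
(-43 + s(D))² = (-43 + 1/(-11 + 32))² = (-43 + 1/21)² = (-902/21)² = 813604/441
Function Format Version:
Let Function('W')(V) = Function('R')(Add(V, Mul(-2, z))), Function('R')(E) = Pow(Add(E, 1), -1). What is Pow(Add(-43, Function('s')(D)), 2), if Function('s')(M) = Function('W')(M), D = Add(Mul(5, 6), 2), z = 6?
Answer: Rational(813604, 441) ≈ 1844.9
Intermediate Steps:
Function('R')(E) = Pow(Add(1, E), -1)
Function('W')(V) = Pow(Add(-11, V), -1) (Function('W')(V) = Pow(Add(1, Add(V, Mul(-2, 6))), -1) = Pow(Add(1, Add(V, -12)), -1) = Pow(Add(1, Add(-12, V)), -1) = Pow(Add(-11, V), -1))
D = 32 (D = Add(30, 2) = 32)
Function('s')(M) = Pow(Add(-11, M), -1)
Pow(Add(-43, Function('s')(D)), 2) = Pow(Add(-43, Pow(Add(-11, 32), -1)), 2) = Pow(Add(-43, Pow(21, -1)), 2) = Pow(Add(-43, Rational(1, 21)), 2) = Pow(Rational(-902, 21), 2) = Rational(813604, 441)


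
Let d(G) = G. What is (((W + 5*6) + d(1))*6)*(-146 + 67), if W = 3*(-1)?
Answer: -13272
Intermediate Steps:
W = -3
(((W + 5*6) + d(1))*6)*(-146 + 67) = (((-3 + 5*6) + 1)*6)*(-146 + 67) = (((-3 + 30) + 1)*6)*(-79) = ((27 + 1)*6)*(-79) = (28*6)*(-79) = 168*(-79) = -13272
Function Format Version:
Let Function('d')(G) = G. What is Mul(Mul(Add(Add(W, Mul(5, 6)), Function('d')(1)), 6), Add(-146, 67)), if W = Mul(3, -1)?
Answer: -13272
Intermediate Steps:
W = -3
Mul(Mul(Add(Add(W, Mul(5, 6)), Function('d')(1)), 6), Add(-146, 67)) = Mul(Mul(Add(Add(-3, Mul(5, 6)), 1), 6), Add(-146, 67)) = Mul(Mul(Add(Add(-3, 30), 1), 6), -79) = Mul(Mul(Add(27, 1), 6), -79) = Mul(Mul(28, 6), -79) = Mul(168, -79) = -13272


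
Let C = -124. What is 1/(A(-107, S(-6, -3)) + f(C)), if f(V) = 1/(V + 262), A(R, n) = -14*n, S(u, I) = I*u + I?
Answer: -138/28979 ≈ -0.0047621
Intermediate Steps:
S(u, I) = I + I*u
f(V) = 1/(262 + V)
1/(A(-107, S(-6, -3)) + f(C)) = 1/(-(-42)*(1 - 6) + 1/(262 - 124)) = 1/(-(-42)*(-5) + 1/138) = 1/(-14*15 + 1/138) = 1/(-210 + 1/138) = 1/(-28979/138) = -138/28979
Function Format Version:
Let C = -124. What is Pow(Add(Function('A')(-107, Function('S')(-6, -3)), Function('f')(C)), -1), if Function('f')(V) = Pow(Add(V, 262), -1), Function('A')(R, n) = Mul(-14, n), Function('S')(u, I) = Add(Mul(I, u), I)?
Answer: Rational(-138, 28979) ≈ -0.0047621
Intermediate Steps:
Function('S')(u, I) = Add(I, Mul(I, u))
Function('f')(V) = Pow(Add(262, V), -1)
Pow(Add(Function('A')(-107, Function('S')(-6, -3)), Function('f')(C)), -1) = Pow(Add(Mul(-14, Mul(-3, Add(1, -6))), Pow(Add(262, -124), -1)), -1) = Pow(Add(Mul(-14, Mul(-3, -5)), Pow(138, -1)), -1) = Pow(Add(Mul(-14, 15), Rational(1, 138)), -1) = Pow(Add(-210, Rational(1, 138)), -1) = Pow(Rational(-28979, 138), -1) = Rational(-138, 28979)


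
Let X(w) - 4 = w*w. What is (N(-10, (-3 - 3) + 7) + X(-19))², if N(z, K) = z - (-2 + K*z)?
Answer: 134689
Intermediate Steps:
X(w) = 4 + w² (X(w) = 4 + w*w = 4 + w²)
N(z, K) = 2 + z - K*z (N(z, K) = z + (2 - K*z) = 2 + z - K*z)
(N(-10, (-3 - 3) + 7) + X(-19))² = ((2 - 10 - 1*((-3 - 3) + 7)*(-10)) + (4 + (-19)²))² = ((2 - 10 - 1*(-6 + 7)*(-10)) + (4 + 361))² = ((2 - 10 - 1*1*(-10)) + 365)² = ((2 - 10 + 10) + 365)² = (2 + 365)² = 367² = 134689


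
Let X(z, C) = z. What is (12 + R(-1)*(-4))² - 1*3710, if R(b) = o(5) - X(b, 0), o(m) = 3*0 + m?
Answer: -3566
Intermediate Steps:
o(m) = m (o(m) = 0 + m = m)
R(b) = 5 - b
(12 + R(-1)*(-4))² - 1*3710 = (12 + (5 - 1*(-1))*(-4))² - 1*3710 = (12 + (5 + 1)*(-4))² - 3710 = (12 + 6*(-4))² - 3710 = (12 - 24)² - 3710 = (-12)² - 3710 = 144 - 3710 = -3566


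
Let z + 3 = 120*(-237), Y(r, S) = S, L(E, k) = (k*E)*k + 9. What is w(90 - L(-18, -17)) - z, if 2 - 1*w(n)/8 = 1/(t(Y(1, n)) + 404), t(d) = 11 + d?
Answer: 81079687/2849 ≈ 28459.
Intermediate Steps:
L(E, k) = 9 + E*k**2 (L(E, k) = (E*k)*k + 9 = E*k**2 + 9 = 9 + E*k**2)
z = -28443 (z = -3 + 120*(-237) = -3 - 28440 = -28443)
w(n) = 16 - 8/(415 + n) (w(n) = 16 - 8/((11 + n) + 404) = 16 - 8/(415 + n))
w(90 - L(-18, -17)) - z = 8*(829 + 2*(90 - (9 - 18*(-17)**2)))/(415 + (90 - (9 - 18*(-17)**2))) - 1*(-28443) = 8*(829 + 2*(90 - (9 - 18*289)))/(415 + (90 - (9 - 18*289))) + 28443 = 8*(829 + 2*(90 - (9 - 5202)))/(415 + (90 - (9 - 5202))) + 28443 = 8*(829 + 2*(90 - 1*(-5193)))/(415 + (90 - 1*(-5193))) + 28443 = 8*(829 + 2*(90 + 5193))/(415 + (90 + 5193)) + 28443 = 8*(829 + 2*5283)/(415 + 5283) + 28443 = 8*(829 + 10566)/5698 + 28443 = 8*(1/5698)*11395 + 28443 = 45580/2849 + 28443 = 81079687/2849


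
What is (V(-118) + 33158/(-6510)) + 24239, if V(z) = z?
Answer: 78497276/3255 ≈ 24116.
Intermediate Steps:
(V(-118) + 33158/(-6510)) + 24239 = (-118 + 33158/(-6510)) + 24239 = (-118 + 33158*(-1/6510)) + 24239 = (-118 - 16579/3255) + 24239 = -400669/3255 + 24239 = 78497276/3255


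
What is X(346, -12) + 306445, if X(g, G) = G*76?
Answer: 305533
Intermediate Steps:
X(g, G) = 76*G
X(346, -12) + 306445 = 76*(-12) + 306445 = -912 + 306445 = 305533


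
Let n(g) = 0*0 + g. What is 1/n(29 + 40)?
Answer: 1/69 ≈ 0.014493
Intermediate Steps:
n(g) = g (n(g) = 0 + g = g)
1/n(29 + 40) = 1/(29 + 40) = 1/69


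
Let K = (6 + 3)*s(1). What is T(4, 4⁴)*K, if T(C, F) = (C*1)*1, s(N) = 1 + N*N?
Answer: 72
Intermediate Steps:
s(N) = 1 + N²
K = 18 (K = (6 + 3)*(1 + 1²) = 9*(1 + 1) = 9*2 = 18)
T(C, F) = C (T(C, F) = C*1 = C)
T(4, 4⁴)*K = 4*18 = 72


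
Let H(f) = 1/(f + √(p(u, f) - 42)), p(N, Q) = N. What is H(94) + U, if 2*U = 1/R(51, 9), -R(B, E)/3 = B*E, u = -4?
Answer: 124997/12230514 - I*√46/8882 ≈ 0.01022 - 0.0007636*I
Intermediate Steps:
R(B, E) = -3*B*E
H(f) = 1/(f + I*√46) (H(f) = 1/(f + √(-4 - 42)) = 1/(f + √(-46)) = 1/(f + I*√46))
U = -1/2754 (U = 1/(2*((-3*51*9))) = (½)/(-1377) = (½)*(-1/1377) = -1/2754 ≈ -0.00036311)
H(94) + U = 1/(94 + I*√46) - 1/2754 = -1/2754 + 1/(94 + I*√46)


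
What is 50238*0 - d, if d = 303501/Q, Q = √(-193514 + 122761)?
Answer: 303501*I*√70753/70753 ≈ 1141.0*I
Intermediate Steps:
Q = I*√70753 (Q = √(-70753) = I*√70753 ≈ 265.99*I)
d = -303501*I*√70753/70753 (d = 303501/((I*√70753)) = 303501*(-I*√70753/70753) = -303501*I*√70753/70753 ≈ -1141.0*I)
50238*0 - d = 50238*0 - (-303501)*I*√70753/70753 = 0 + 303501*I*√70753/70753 = 303501*I*√70753/70753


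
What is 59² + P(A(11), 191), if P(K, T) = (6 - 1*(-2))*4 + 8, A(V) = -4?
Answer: 3521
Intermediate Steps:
P(K, T) = 40 (P(K, T) = (6 + 2)*4 + 8 = 8*4 + 8 = 32 + 8 = 40)
59² + P(A(11), 191) = 59² + 40 = 3481 + 40 = 3521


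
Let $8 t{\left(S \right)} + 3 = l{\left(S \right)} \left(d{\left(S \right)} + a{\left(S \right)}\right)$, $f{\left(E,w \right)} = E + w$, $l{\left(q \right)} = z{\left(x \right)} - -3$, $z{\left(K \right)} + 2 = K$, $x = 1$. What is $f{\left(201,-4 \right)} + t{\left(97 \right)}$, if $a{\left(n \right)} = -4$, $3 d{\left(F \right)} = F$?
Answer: $\frac{4889}{24} \approx 203.71$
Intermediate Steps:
$d{\left(F \right)} = \frac{F}{3}$
$z{\left(K \right)} = -2 + K$
$l{\left(q \right)} = 2$ ($l{\left(q \right)} = \left(-2 + 1\right) - -3 = -1 + 3 = 2$)
$t{\left(S \right)} = - \frac{11}{8} + \frac{S}{12}$ ($t{\left(S \right)} = - \frac{3}{8} + \frac{2 \left(\frac{S}{3} - 4\right)}{8} = - \frac{3}{8} + \frac{2 \left(-4 + \frac{S}{3}\right)}{8} = - \frac{3}{8} + \frac{-8 + \frac{2 S}{3}}{8} = - \frac{3}{8} + \left(-1 + \frac{S}{12}\right) = - \frac{11}{8} + \frac{S}{12}$)
$f{\left(201,-4 \right)} + t{\left(97 \right)} = \left(201 - 4\right) + \left(- \frac{11}{8} + \frac{1}{12} \cdot 97\right) = 197 + \left(- \frac{11}{8} + \frac{97}{12}\right) = 197 + \frac{161}{24} = \frac{4889}{24}$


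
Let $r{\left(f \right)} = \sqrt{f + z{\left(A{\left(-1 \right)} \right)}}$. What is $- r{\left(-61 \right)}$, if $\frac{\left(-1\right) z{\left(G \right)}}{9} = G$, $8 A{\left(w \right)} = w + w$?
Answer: $- \frac{i \sqrt{235}}{2} \approx - 7.6649 i$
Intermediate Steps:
$A{\left(w \right)} = \frac{w}{4}$ ($A{\left(w \right)} = \frac{w + w}{8} = \frac{2 w}{8} = \frac{w}{4}$)
$z{\left(G \right)} = - 9 G$
$r{\left(f \right)} = \sqrt{\frac{9}{4} + f}$ ($r{\left(f \right)} = \sqrt{f - 9 \cdot \frac{1}{4} \left(-1\right)} = \sqrt{f - - \frac{9}{4}} = \sqrt{f + \frac{9}{4}} = \sqrt{\frac{9}{4} + f}$)
$- r{\left(-61 \right)} = - \frac{\sqrt{9 + 4 \left(-61\right)}}{2} = - \frac{\sqrt{9 - 244}}{2} = - \frac{\sqrt{-235}}{2} = - \frac{i \sqrt{235}}{2}$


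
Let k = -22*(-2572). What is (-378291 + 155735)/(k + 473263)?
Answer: -222556/529847 ≈ -0.42004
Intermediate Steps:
k = 56584
(-378291 + 155735)/(k + 473263) = (-378291 + 155735)/(56584 + 473263) = -222556/529847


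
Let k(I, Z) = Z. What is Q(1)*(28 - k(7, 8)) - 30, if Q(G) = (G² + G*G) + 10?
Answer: 210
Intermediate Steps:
Q(G) = 10 + 2*G² (Q(G) = (G² + G²) + 10 = 2*G² + 10 = 10 + 2*G²)
Q(1)*(28 - k(7, 8)) - 30 = (10 + 2*1²)*(28 - 1*8) - 30 = (10 + 2*1)*(28 - 8) - 30 = (10 + 2)*20 - 30 = 12*20 - 30 = 240 - 30 = 210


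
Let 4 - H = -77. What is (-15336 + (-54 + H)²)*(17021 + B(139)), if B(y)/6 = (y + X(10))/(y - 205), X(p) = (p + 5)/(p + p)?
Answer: -10931367555/44 ≈ -2.4844e+8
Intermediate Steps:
H = 81 (H = 4 - 1*(-77) = 4 + 77 = 81)
X(p) = (5 + p)/(2*p) (X(p) = (5 + p)/((2*p)) = (5 + p)*(1/(2*p)) = (5 + p)/(2*p))
B(y) = 6*(¾ + y)/(-205 + y) (B(y) = 6*((y + (½)*(5 + 10)/10)/(y - 205)) = 6*((y + (½)*(⅒)*15)/(-205 + y)) = 6*((y + ¾)/(-205 + y)) = 6*((¾ + y)/(-205 + y)) = 6*(¾ + y)/(-205 + y))
(-15336 + (-54 + H)²)*(17021 + B(139)) = (-15336 + (-54 + 81)²)*(17021 + 3*(3 + 4*139)/(2*(-205 + 139))) = (-15336 + 27²)*(17021 + (3/2)*(3 + 556)/(-66)) = (-15336 + 729)*(17021 + (3/2)*(-1/66)*559) = -14607*(17021 - 559/44) = -14607*748365/44 = -10931367555/44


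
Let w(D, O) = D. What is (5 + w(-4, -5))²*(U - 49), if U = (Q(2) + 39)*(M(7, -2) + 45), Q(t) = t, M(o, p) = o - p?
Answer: 2165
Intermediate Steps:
U = 2214 (U = (2 + 39)*((7 - 1*(-2)) + 45) = 41*((7 + 2) + 45) = 41*(9 + 45) = 41*54 = 2214)
(5 + w(-4, -5))²*(U - 49) = (5 - 4)²*(2214 - 49) = 1²*2165 = 1*2165 = 2165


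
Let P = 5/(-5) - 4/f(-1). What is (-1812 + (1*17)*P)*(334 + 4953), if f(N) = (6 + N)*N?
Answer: -47990099/5 ≈ -9.5980e+6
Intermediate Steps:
f(N) = N*(6 + N)
P = -1/5 (P = 5/(-5) - 4*(-1/(6 - 1)) = 5*(-1/5) - 4/((-1*5)) = -1 - 4/(-5) = -1 - 4*(-1/5) = -1 + 4/5 = -1/5 ≈ -0.20000)
(-1812 + (1*17)*P)*(334 + 4953) = (-1812 + (1*17)*(-1/5))*(334 + 4953) = (-1812 + 17*(-1/5))*5287 = (-1812 - 17/5)*5287 = -9077/5*5287 = -47990099/5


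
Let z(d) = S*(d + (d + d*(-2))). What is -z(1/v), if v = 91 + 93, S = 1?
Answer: 0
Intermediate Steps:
v = 184
z(d) = 0 (z(d) = 1*(d + (d + d*(-2))) = 1*(d + (d - 2*d)) = 1*(d - d) = 1*0 = 0)
-z(1/v) = -1*0 = 0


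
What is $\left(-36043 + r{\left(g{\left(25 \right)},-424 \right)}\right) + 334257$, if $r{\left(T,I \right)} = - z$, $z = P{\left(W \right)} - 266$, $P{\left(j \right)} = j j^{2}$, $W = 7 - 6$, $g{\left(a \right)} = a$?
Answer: $298479$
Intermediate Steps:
$W = 1$ ($W = 7 - 6 = 1$)
$P{\left(j \right)} = j^{3}$
$z = -265$ ($z = 1^{3} - 266 = 1 - 266 = -265$)
$r{\left(T,I \right)} = 265$ ($r{\left(T,I \right)} = \left(-1\right) \left(-265\right) = 265$)
$\left(-36043 + r{\left(g{\left(25 \right)},-424 \right)}\right) + 334257 = \left(-36043 + 265\right) + 334257 = -35778 + 334257 = 298479$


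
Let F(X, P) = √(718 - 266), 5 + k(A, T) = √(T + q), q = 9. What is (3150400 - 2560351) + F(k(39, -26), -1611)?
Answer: 590049 + 2*√113 ≈ 5.9007e+5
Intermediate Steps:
k(A, T) = -5 + √(9 + T) (k(A, T) = -5 + √(T + 9) = -5 + √(9 + T))
F(X, P) = 2*√113 (F(X, P) = √452 = 2*√113)
(3150400 - 2560351) + F(k(39, -26), -1611) = (3150400 - 2560351) + 2*√113 = 590049 + 2*√113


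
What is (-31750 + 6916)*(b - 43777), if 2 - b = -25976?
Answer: 442020366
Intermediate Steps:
b = 25978 (b = 2 - 1*(-25976) = 2 + 25976 = 25978)
(-31750 + 6916)*(b - 43777) = (-31750 + 6916)*(25978 - 43777) = -24834*(-17799) = 442020366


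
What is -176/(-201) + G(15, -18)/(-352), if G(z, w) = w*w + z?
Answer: -6187/70752 ≈ -0.087446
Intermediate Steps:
G(z, w) = z + w² (G(z, w) = w² + z = z + w²)
-176/(-201) + G(15, -18)/(-352) = -176/(-201) + (15 + (-18)²)/(-352) = -176*(-1/201) + (15 + 324)*(-1/352) = 176/201 + 339*(-1/352) = 176/201 - 339/352 = -6187/70752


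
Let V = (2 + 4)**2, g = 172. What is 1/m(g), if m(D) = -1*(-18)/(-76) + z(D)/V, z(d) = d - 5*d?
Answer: -342/6617 ≈ -0.051685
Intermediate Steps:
z(d) = -4*d
V = 36 (V = 6**2 = 36)
m(D) = -9/38 - D/9 (m(D) = -1*(-18)/(-76) - 4*D/36 = 18*(-1/76) - 4*D*(1/36) = -9/38 - D/9)
1/m(g) = 1/(-9/38 - 1/9*172) = 1/(-9/38 - 172/9) = 1/(-6617/342) = -342/6617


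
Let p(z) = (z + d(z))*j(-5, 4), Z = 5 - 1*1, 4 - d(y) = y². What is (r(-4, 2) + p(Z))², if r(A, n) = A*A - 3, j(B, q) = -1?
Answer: 441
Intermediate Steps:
d(y) = 4 - y²
Z = 4 (Z = 5 - 1 = 4)
p(z) = -4 + z² - z (p(z) = (z + (4 - z²))*(-1) = (4 + z - z²)*(-1) = -4 + z² - z)
r(A, n) = -3 + A² (r(A, n) = A² - 3 = -3 + A²)
(r(-4, 2) + p(Z))² = ((-3 + (-4)²) + (-4 + 4² - 1*4))² = ((-3 + 16) + (-4 + 16 - 4))² = (13 + 8)² = 21² = 441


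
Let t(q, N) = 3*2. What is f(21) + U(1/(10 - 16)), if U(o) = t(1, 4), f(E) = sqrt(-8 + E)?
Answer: 6 + sqrt(13) ≈ 9.6055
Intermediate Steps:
t(q, N) = 6
U(o) = 6
f(21) + U(1/(10 - 16)) = sqrt(-8 + 21) + 6 = sqrt(13) + 6 = 6 + sqrt(13)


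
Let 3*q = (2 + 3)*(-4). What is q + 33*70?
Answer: 6910/3 ≈ 2303.3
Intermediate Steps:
q = -20/3 (q = ((2 + 3)*(-4))/3 = (5*(-4))/3 = (1/3)*(-20) = -20/3 ≈ -6.6667)
q + 33*70 = -20/3 + 33*70 = -20/3 + 2310 = 6910/3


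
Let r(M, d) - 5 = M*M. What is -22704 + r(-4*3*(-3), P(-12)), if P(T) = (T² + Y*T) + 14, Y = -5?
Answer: -21403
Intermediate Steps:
P(T) = 14 + T² - 5*T (P(T) = (T² - 5*T) + 14 = 14 + T² - 5*T)
r(M, d) = 5 + M² (r(M, d) = 5 + M*M = 5 + M²)
-22704 + r(-4*3*(-3), P(-12)) = -22704 + (5 + (-4*3*(-3))²) = -22704 + (5 + (-12*(-3))²) = -22704 + (5 + 36²) = -22704 + (5 + 1296) = -22704 + 1301 = -21403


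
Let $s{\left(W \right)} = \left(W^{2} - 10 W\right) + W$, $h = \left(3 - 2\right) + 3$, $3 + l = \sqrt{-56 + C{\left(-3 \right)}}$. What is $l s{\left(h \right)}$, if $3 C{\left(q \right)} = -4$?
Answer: $60 - \frac{40 i \sqrt{129}}{3} \approx 60.0 - 151.44 i$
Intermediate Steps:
$C{\left(q \right)} = - \frac{4}{3}$ ($C{\left(q \right)} = \frac{1}{3} \left(-4\right) = - \frac{4}{3}$)
$l = -3 + \frac{2 i \sqrt{129}}{3}$ ($l = -3 + \sqrt{-56 - \frac{4}{3}} = -3 + \sqrt{- \frac{172}{3}} = -3 + \frac{2 i \sqrt{129}}{3} \approx -3.0 + 7.5719 i$)
$h = 4$ ($h = 1 + 3 = 4$)
$s{\left(W \right)} = W^{2} - 9 W$
$l s{\left(h \right)} = \left(-3 + \frac{2 i \sqrt{129}}{3}\right) 4 \left(-9 + 4\right) = \left(-3 + \frac{2 i \sqrt{129}}{3}\right) 4 \left(-5\right) = \left(-3 + \frac{2 i \sqrt{129}}{3}\right) \left(-20\right) = 60 - \frac{40 i \sqrt{129}}{3}$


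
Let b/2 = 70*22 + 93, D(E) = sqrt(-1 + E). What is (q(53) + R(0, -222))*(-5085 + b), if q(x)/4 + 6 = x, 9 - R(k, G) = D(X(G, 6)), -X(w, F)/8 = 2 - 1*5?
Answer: -358343 + 1819*sqrt(23) ≈ -3.4962e+5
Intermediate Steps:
X(w, F) = 24 (X(w, F) = -8*(2 - 1*5) = -8*(2 - 5) = -8*(-3) = 24)
R(k, G) = 9 - sqrt(23) (R(k, G) = 9 - sqrt(-1 + 24) = 9 - sqrt(23))
q(x) = -24 + 4*x
b = 3266 (b = 2*(70*22 + 93) = 2*(1540 + 93) = 2*1633 = 3266)
(q(53) + R(0, -222))*(-5085 + b) = ((-24 + 4*53) + (9 - sqrt(23)))*(-5085 + 3266) = ((-24 + 212) + (9 - sqrt(23)))*(-1819) = (188 + (9 - sqrt(23)))*(-1819) = (197 - sqrt(23))*(-1819) = -358343 + 1819*sqrt(23)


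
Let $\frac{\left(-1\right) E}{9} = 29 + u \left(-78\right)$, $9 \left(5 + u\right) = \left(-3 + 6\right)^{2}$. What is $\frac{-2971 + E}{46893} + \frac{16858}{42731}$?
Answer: $\frac{532426954}{2003784783} \approx 0.26571$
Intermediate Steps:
$u = -4$ ($u = -5 + \frac{\left(-3 + 6\right)^{2}}{9} = -5 + \frac{3^{2}}{9} = -5 + \frac{1}{9} \cdot 9 = -5 + 1 = -4$)
$E = -3069$ ($E = - 9 \left(29 - -312\right) = - 9 \left(29 + 312\right) = \left(-9\right) 341 = -3069$)
$\frac{-2971 + E}{46893} + \frac{16858}{42731} = \frac{-2971 - 3069}{46893} + \frac{16858}{42731} = \left(-6040\right) \frac{1}{46893} + 16858 \cdot \frac{1}{42731} = - \frac{6040}{46893} + \frac{16858}{42731} = \frac{532426954}{2003784783}$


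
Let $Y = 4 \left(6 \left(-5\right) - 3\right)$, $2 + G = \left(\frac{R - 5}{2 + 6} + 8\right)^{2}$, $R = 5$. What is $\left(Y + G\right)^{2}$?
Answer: $4900$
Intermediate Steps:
$G = 62$ ($G = -2 + \left(\frac{5 - 5}{2 + 6} + 8\right)^{2} = -2 + \left(\frac{0}{8} + 8\right)^{2} = -2 + \left(0 \cdot \frac{1}{8} + 8\right)^{2} = -2 + \left(0 + 8\right)^{2} = -2 + 8^{2} = -2 + 64 = 62$)
$Y = -132$ ($Y = 4 \left(-30 - 3\right) = 4 \left(-33\right) = -132$)
$\left(Y + G\right)^{2} = \left(-132 + 62\right)^{2} = \left(-70\right)^{2} = 4900$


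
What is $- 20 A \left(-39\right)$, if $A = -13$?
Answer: $-10140$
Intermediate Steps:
$- 20 A \left(-39\right) = \left(-20\right) \left(-13\right) \left(-39\right) = 260 \left(-39\right) = -10140$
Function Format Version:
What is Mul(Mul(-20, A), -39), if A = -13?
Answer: -10140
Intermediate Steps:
Mul(Mul(-20, A), -39) = Mul(Mul(-20, -13), -39) = Mul(260, -39) = -10140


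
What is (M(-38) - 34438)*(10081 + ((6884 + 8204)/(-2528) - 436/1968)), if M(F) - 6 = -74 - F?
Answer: -3374311374623/9717 ≈ -3.4726e+8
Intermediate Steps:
M(F) = -68 - F (M(F) = 6 + (-74 - F) = -68 - F)
(M(-38) - 34438)*(10081 + ((6884 + 8204)/(-2528) - 436/1968)) = ((-68 - 1*(-38)) - 34438)*(10081 + ((6884 + 8204)/(-2528) - 436/1968)) = ((-68 + 38) - 34438)*(10081 + (15088*(-1/2528) - 436*1/1968)) = (-30 - 34438)*(10081 + (-943/158 - 109/492)) = -34468*(10081 - 240589/38868) = -34468*391587719/38868 = -3374311374623/9717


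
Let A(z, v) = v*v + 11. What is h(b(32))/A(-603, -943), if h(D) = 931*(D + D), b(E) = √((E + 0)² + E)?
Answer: 1862*√66/222315 ≈ 0.068043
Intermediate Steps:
A(z, v) = 11 + v² (A(z, v) = v² + 11 = 11 + v²)
b(E) = √(E + E²) (b(E) = √(E² + E) = √(E + E²))
h(D) = 1862*D (h(D) = 931*(2*D) = 1862*D)
h(b(32))/A(-603, -943) = (1862*√(32*(1 + 32)))/(11 + (-943)²) = (1862*√(32*33))/(11 + 889249) = (1862*√1056)/889260 = (1862*(4*√66))*(1/889260) = (7448*√66)*(1/889260) = 1862*√66/222315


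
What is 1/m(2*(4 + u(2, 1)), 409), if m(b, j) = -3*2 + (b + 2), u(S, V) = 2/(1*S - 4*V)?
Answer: 1/2 ≈ 0.50000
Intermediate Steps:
u(S, V) = 2/(S - 4*V)
m(b, j) = -4 + b (m(b, j) = -6 + (2 + b) = -4 + b)
1/m(2*(4 + u(2, 1)), 409) = 1/(-4 + 2*(4 + 2/(2 - 4*1))) = 1/(-4 + 2*(4 + 2/(2 - 4))) = 1/(-4 + 2*(4 + 2/(-2))) = 1/(-4 + 2*(4 + 2*(-1/2))) = 1/(-4 + 2*(4 - 1)) = 1/(-4 + 2*3) = 1/(-4 + 6) = 1/2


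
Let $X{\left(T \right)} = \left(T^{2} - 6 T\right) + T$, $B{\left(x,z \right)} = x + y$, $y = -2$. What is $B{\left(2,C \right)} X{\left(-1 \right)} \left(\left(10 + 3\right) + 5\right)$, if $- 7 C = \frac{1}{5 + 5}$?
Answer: $0$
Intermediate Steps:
$C = - \frac{1}{70}$ ($C = - \frac{1}{7 \left(5 + 5\right)} = - \frac{1}{7 \cdot 10} = \left(- \frac{1}{7}\right) \frac{1}{10} = - \frac{1}{70} \approx -0.014286$)
$B{\left(x,z \right)} = -2 + x$ ($B{\left(x,z \right)} = x - 2 = -2 + x$)
$X{\left(T \right)} = T^{2} - 5 T$
$B{\left(2,C \right)} X{\left(-1 \right)} \left(\left(10 + 3\right) + 5\right) = \left(-2 + 2\right) \left(- (-5 - 1)\right) \left(\left(10 + 3\right) + 5\right) = 0 \left(\left(-1\right) \left(-6\right)\right) \left(13 + 5\right) = 0 \cdot 6 \cdot 18 = 0 \cdot 18 = 0$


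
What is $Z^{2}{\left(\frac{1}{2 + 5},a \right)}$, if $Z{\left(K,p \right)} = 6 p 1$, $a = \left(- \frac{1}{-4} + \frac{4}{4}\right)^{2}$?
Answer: $\frac{5625}{64} \approx 87.891$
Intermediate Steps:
$a = \frac{25}{16}$ ($a = \left(\left(-1\right) \left(- \frac{1}{4}\right) + 4 \cdot \frac{1}{4}\right)^{2} = \left(\frac{1}{4} + 1\right)^{2} = \left(\frac{5}{4}\right)^{2} = \frac{25}{16} \approx 1.5625$)
$Z{\left(K,p \right)} = 6 p$
$Z^{2}{\left(\frac{1}{2 + 5},a \right)} = \left(6 \cdot \frac{25}{16}\right)^{2} = \left(\frac{75}{8}\right)^{2} = \frac{5625}{64}$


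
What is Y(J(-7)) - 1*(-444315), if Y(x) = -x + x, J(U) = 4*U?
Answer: 444315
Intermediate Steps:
Y(x) = 0
Y(J(-7)) - 1*(-444315) = 0 - 1*(-444315) = 0 + 444315 = 444315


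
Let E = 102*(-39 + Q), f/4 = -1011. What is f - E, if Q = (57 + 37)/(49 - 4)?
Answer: -4186/15 ≈ -279.07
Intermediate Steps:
f = -4044 (f = 4*(-1011) = -4044)
Q = 94/45 ≈ 2.0889
E = -56474/15 (E = 102*(-39 + 94/45) = 102*(-1661/45) = -56474/15 ≈ -3764.9)
f - E = -4044 - 1*(-56474/15) = -4044 + 56474/15 = -4186/15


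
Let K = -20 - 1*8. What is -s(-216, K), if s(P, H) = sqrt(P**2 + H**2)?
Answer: -4*sqrt(2965) ≈ -217.81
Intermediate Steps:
K = -28 (K = -20 - 8 = -28)
s(P, H) = sqrt(H**2 + P**2)
-s(-216, K) = -sqrt((-28)**2 + (-216)**2) = -sqrt(784 + 46656) = -sqrt(47440) = -4*sqrt(2965)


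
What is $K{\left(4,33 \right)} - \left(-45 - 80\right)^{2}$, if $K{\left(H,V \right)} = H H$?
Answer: $-15609$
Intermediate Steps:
$K{\left(H,V \right)} = H^{2}$
$K{\left(4,33 \right)} - \left(-45 - 80\right)^{2} = 4^{2} - \left(-45 - 80\right)^{2} = 16 - \left(-125\right)^{2} = 16 - 15625 = -15609$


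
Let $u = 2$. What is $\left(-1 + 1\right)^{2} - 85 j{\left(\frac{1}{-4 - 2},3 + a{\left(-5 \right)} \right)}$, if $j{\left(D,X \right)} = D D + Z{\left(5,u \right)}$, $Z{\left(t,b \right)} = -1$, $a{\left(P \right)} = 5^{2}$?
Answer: $\frac{2975}{36} \approx 82.639$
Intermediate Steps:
$a{\left(P \right)} = 25$
$j{\left(D,X \right)} = -1 + D^{2}$ ($j{\left(D,X \right)} = D D - 1 = D^{2} - 1 = -1 + D^{2}$)
$\left(-1 + 1\right)^{2} - 85 j{\left(\frac{1}{-4 - 2},3 + a{\left(-5 \right)} \right)} = \left(-1 + 1\right)^{2} - 85 \left(-1 + \left(\frac{1}{-4 - 2}\right)^{2}\right) = 0^{2} - 85 \left(-1 + \left(\frac{1}{-6}\right)^{2}\right) = 0 - 85 \left(-1 + \left(- \frac{1}{6}\right)^{2}\right) = 0 - 85 \left(-1 + \frac{1}{36}\right) = 0 - - \frac{2975}{36} = 0 + \frac{2975}{36} = \frac{2975}{36}$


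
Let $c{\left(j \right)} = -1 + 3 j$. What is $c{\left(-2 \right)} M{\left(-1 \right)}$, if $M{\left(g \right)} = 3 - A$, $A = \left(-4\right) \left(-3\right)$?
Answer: $63$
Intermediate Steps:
$A = 12$
$M{\left(g \right)} = -9$ ($M{\left(g \right)} = 3 - 12 = -9$)
$c{\left(-2 \right)} M{\left(-1 \right)} = \left(-1 + 3 \left(-2\right)\right) \left(-9\right) = \left(-1 - 6\right) \left(-9\right) = \left(-7\right) \left(-9\right) = 63$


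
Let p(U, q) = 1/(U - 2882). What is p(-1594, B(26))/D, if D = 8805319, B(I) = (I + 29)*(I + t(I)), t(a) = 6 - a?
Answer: -1/39412607844 ≈ -2.5373e-11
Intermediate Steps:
B(I) = 174 + 6*I (B(I) = (I + 29)*(I + (6 - I)) = (29 + I)*6 = 174 + 6*I)
p(U, q) = 1/(-2882 + U)
p(-1594, B(26))/D = 1/(-2882 - 1594*8805319) = (1/8805319)/(-4476) = -1/4476*1/8805319 = -1/39412607844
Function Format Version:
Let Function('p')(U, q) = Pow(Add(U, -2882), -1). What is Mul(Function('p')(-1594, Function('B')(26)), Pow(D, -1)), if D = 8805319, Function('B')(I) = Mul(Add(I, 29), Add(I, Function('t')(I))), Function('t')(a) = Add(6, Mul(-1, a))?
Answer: Rational(-1, 39412607844) ≈ -2.5373e-11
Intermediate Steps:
Function('B')(I) = Add(174, Mul(6, I)) (Function('B')(I) = Mul(Add(I, 29), Add(I, Add(6, Mul(-1, I)))) = Mul(Add(29, I), 6) = Add(174, Mul(6, I)))
Function('p')(U, q) = Pow(Add(-2882, U), -1)
Mul(Function('p')(-1594, Function('B')(26)), Pow(D, -1)) = Mul(Pow(Add(-2882, -1594), -1), Pow(8805319, -1)) = Mul(Pow(-4476, -1), Rational(1, 8805319)) = Mul(Rational(-1, 4476), Rational(1, 8805319)) = Rational(-1, 39412607844)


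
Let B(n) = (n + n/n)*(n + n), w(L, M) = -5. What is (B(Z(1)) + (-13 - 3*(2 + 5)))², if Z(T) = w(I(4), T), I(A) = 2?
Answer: 36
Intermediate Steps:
Z(T) = -5
B(n) = 2*n*(1 + n) (B(n) = (n + 1)*(2*n) = (1 + n)*(2*n) = 2*n*(1 + n))
(B(Z(1)) + (-13 - 3*(2 + 5)))² = (2*(-5)*(1 - 5) + (-13 - 3*(2 + 5)))² = (2*(-5)*(-4) + (-13 - 3*7))² = (40 + (-13 - 21))² = (40 - 34)² = 6² = 36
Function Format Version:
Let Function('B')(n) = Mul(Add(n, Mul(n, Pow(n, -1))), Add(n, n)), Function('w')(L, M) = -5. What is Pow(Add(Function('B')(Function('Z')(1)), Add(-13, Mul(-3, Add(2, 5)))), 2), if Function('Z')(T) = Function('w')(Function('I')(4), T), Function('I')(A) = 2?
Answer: 36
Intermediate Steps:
Function('Z')(T) = -5
Function('B')(n) = Mul(2, n, Add(1, n)) (Function('B')(n) = Mul(Add(n, 1), Mul(2, n)) = Mul(Add(1, n), Mul(2, n)) = Mul(2, n, Add(1, n)))
Pow(Add(Function('B')(Function('Z')(1)), Add(-13, Mul(-3, Add(2, 5)))), 2) = Pow(Add(Mul(2, -5, Add(1, -5)), Add(-13, Mul(-3, Add(2, 5)))), 2) = Pow(Add(Mul(2, -5, -4), Add(-13, Mul(-3, 7))), 2) = Pow(Add(40, Add(-13, -21)), 2) = Pow(Add(40, -34), 2) = Pow(6, 2) = 36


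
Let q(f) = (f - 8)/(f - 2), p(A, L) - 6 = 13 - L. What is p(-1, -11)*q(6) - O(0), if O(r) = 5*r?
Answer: -15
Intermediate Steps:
p(A, L) = 19 - L (p(A, L) = 6 + (13 - L) = 19 - L)
q(f) = (-8 + f)/(-2 + f)
p(-1, -11)*q(6) - O(0) = (19 - 1*(-11))*((-8 + 6)/(-2 + 6)) - 5*0 = (19 + 11)*(-2/4) - 1*0 = 30*((¼)*(-2)) + 0 = 30*(-½) + 0 = -15 + 0 = -15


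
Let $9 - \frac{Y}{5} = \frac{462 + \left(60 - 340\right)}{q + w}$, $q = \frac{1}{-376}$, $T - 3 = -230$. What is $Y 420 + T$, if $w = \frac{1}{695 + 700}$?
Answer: $\frac{200490571787}{1019} \approx 1.9675 \cdot 10^{8}$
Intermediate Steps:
$w = \frac{1}{1395} \approx 0.00071685$
$T = -227$ ($T = 3 - 230 = -227$)
$q = - \frac{1}{376} \approx -0.0026596$
$Y = \frac{477359055}{1019}$ ($Y = 45 - 5 \frac{462 + \left(60 - 340\right)}{- \frac{1}{376} + \frac{1}{1395}} = 45 - 5 \frac{462 - 280}{- \frac{1019}{524520}} = 45 - 5 \cdot 182 \left(- \frac{524520}{1019}\right) = 45 - - \frac{477313200}{1019} = 45 + \frac{477313200}{1019} = \frac{477359055}{1019} \approx 4.6846 \cdot 10^{5}$)
$Y 420 + T = \frac{477359055}{1019} \cdot 420 - 227 = \frac{200490803100}{1019} - 227 = \frac{200490571787}{1019}$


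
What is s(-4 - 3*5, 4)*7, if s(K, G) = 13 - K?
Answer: 224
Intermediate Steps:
s(-4 - 3*5, 4)*7 = (13 - (-4 - 3*5))*7 = (13 - (-4 - 15))*7 = (13 - 1*(-19))*7 = (13 + 19)*7 = 32*7 = 224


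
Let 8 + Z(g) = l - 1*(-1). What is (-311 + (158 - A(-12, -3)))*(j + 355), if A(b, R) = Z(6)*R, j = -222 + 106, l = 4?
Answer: -38718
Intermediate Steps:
j = -116
Z(g) = -3 (Z(g) = -8 + (4 - 1*(-1)) = -8 + (4 + 1) = -8 + 5 = -3)
A(b, R) = -3*R
(-311 + (158 - A(-12, -3)))*(j + 355) = (-311 + (158 - (-3)*(-3)))*(-116 + 355) = (-311 + (158 - 1*9))*239 = (-311 + (158 - 9))*239 = (-311 + 149)*239 = -162*239 = -38718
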